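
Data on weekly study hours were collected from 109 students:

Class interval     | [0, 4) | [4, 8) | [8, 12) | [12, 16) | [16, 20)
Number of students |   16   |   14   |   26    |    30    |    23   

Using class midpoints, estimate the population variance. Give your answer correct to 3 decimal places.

Midpoints: 2, 6, 10, 14, 18
n = 109, Σfm = 1210, mean = 11.1009
Σfm² = 16500
Σf(m − x̄)² = Σfm² − (Σfm)²/n = 16500 − 1210²/109 = 3067.8899
Population variance = 3067.8899 / 109 = 28.1458

28.146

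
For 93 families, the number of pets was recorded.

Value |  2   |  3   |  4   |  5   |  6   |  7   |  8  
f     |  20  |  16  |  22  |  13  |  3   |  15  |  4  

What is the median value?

Cumulative frequencies: 20, 36, 58, 71, 74, 89, 93
n = 93, so the median is the value in position (n+1)/2 = 47.
Position 47 falls at value 4.

4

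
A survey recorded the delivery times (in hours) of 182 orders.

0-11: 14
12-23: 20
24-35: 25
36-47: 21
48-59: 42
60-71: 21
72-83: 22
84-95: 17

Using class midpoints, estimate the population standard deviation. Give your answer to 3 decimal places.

Midpoints: 5.5, 17.5, 29.5, 41.5, 53.5, 65.5, 77.5, 89.5
n = 182, Σfm = 8885, mean = 48.8187
Σfm² = 543093.5
Σf(m − x̄)² = Σfm² − (Σfm)²/n = 543093.5 − 8885²/182 = 109339.5165
Population variance = 109339.5165 / 182 = 600.7666
Standard deviation = √600.7666 = 24.5105

24.511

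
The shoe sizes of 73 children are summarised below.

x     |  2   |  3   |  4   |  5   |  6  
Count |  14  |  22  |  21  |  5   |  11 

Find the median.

Cumulative frequencies: 14, 36, 57, 62, 73
n = 73, so the median is the value in position (n+1)/2 = 37.
Position 37 falls at value 4.

4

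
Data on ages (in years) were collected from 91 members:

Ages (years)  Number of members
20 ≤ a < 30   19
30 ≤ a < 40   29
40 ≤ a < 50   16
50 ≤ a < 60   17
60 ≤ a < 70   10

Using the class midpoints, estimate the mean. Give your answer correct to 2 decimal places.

41.70

Midpoints: 25, 35, 45, 55, 65
Σfm = 19×25 + 29×35 + 16×45 + 17×55 + 10×65 = 3795
n = Σf = 91
Mean = 3795 / 91 = 41.7033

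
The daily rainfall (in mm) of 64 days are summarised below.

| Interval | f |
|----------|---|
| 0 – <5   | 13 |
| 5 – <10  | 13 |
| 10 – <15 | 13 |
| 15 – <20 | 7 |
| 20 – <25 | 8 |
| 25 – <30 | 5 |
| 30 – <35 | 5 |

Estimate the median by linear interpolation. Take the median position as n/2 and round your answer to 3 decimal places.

Cumulative frequencies: 13, 26, 39, 46, 54, 59, 64
n = 64; position = n/2 = 32.
This falls in the class 10 – <15: L = 10, F = 26, f = 13, h = 5.
Median ≈ 10 + ((32 − 26) / 13) × 5 = 12.3077

12.308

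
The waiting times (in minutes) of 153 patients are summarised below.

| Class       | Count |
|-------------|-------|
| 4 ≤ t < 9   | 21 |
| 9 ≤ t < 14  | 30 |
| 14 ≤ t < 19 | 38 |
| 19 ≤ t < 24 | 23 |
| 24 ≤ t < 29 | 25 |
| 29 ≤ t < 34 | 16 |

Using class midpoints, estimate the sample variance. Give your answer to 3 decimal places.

60.083

Midpoints: 6.5, 11.5, 16.5, 21.5, 26.5, 31.5
n = 153, Σfm = 2769.5, mean = 18.1013
Σfm² = 59264.25
Σf(m − x̄)² = Σfm² − (Σfm)²/n = 59264.25 − 2769.5²/153 = 9132.6797
Sample variance = 9132.6797 / 152 = 60.0834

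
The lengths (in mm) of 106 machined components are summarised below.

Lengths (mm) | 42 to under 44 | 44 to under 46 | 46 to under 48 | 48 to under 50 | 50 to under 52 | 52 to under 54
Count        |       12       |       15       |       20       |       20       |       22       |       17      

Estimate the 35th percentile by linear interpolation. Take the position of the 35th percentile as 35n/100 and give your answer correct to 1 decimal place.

Cumulative frequencies: 12, 27, 47, 67, 89, 106
n = 106; position = 35n/100 = 37.1.
This falls in the class 46 to under 48: L = 46, F = 27, f = 20, h = 2.
35th percentile ≈ 46 + ((37.1 − 27) / 20) × 2 = 47.0100

47.0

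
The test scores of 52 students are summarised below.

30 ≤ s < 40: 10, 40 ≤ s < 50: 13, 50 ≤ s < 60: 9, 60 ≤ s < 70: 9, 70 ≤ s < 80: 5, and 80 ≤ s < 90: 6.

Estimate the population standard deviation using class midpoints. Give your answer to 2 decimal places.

Midpoints: 35, 45, 55, 65, 75, 85
n = 52, Σfm = 2900, mean = 55.7692
Σfm² = 175300
Σf(m − x̄)² = Σfm² − (Σfm)²/n = 175300 − 2900²/52 = 13569.2308
Population variance = 13569.2308 / 52 = 260.9467
Standard deviation = √260.9467 = 16.1538

16.15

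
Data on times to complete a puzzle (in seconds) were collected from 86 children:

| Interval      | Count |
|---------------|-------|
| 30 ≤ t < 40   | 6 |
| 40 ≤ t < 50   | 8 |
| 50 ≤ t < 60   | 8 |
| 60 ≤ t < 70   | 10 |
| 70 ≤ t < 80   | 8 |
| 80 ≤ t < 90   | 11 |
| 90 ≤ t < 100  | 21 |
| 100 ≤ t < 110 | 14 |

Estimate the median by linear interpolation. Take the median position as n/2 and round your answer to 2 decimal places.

82.73

Cumulative frequencies: 6, 14, 22, 32, 40, 51, 72, 86
n = 86; position = n/2 = 43.
This falls in the class 80 ≤ t < 90: L = 80, F = 40, f = 11, h = 10.
Median ≈ 80 + ((43 − 40) / 11) × 10 = 82.7273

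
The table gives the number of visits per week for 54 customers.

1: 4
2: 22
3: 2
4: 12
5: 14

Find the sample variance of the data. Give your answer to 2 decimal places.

Values: 1, 2, 3, 4, 5
n = 54, Σfx = 172, mean = 3.1852
Σfx² = 652
Σf(x − x̄)² = Σfx² − (Σfx)²/n = 652 − 172²/54 = 104.1481
Sample variance = 104.1481 / 53 = 1.9651

1.97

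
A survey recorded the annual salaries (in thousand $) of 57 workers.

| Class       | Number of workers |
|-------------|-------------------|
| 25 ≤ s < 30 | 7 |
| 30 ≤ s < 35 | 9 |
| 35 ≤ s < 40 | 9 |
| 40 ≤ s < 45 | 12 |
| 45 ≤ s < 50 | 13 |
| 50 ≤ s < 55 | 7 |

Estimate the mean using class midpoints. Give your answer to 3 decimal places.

40.658

Midpoints: 27.5, 32.5, 37.5, 42.5, 47.5, 52.5
Σfm = 7×27.5 + 9×32.5 + 9×37.5 + 12×42.5 + 13×47.5 + 7×52.5 = 2317.5
n = Σf = 57
Mean = 2317.5 / 57 = 40.6579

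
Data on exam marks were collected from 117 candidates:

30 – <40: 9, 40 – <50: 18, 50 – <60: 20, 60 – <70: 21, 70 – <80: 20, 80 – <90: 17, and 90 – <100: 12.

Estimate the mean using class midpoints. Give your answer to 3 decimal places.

Midpoints: 35, 45, 55, 65, 75, 85, 95
Σfm = 9×35 + 18×45 + 20×55 + 21×65 + 20×75 + 17×85 + 12×95 = 7675
n = Σf = 117
Mean = 7675 / 117 = 65.5983

65.598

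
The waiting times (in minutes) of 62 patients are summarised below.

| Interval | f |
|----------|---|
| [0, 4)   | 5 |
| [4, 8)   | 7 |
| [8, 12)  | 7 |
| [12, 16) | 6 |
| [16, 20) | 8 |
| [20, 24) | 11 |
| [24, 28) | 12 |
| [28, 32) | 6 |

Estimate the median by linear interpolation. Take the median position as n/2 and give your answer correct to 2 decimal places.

Cumulative frequencies: 5, 12, 19, 25, 33, 44, 56, 62
n = 62; position = n/2 = 31.
This falls in the class [16, 20): L = 16, F = 25, f = 8, h = 4.
Median ≈ 16 + ((31 − 25) / 8) × 4 = 19.0000

19.00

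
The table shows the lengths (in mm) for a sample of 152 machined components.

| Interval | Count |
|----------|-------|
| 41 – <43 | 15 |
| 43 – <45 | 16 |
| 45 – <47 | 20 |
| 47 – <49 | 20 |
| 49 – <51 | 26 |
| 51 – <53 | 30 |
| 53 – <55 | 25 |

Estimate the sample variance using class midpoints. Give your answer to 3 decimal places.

Midpoints: 42, 44, 46, 48, 50, 52, 54
n = 152, Σfm = 7424, mean = 48.8421
Σfm² = 364856
Σf(m − x̄)² = Σfm² − (Σfm)²/n = 364856 − 7424²/152 = 2252.2105
Sample variance = 2252.2105 / 151 = 14.9153

14.915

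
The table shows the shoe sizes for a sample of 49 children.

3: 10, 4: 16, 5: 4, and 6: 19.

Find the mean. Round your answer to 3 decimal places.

4.653

Values: 3, 4, 5, 6
Σfx = 10×3 + 16×4 + 4×5 + 19×6 = 228
n = Σf = 49
Mean = 228 / 49 = 4.6531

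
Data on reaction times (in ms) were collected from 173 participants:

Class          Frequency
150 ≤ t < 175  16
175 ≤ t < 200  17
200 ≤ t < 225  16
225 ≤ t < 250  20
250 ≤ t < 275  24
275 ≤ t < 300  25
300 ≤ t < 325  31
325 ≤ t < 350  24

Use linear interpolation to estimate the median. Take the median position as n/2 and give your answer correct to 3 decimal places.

Cumulative frequencies: 16, 33, 49, 69, 93, 118, 149, 173
n = 173; position = n/2 = 86.5.
This falls in the class 250 ≤ t < 275: L = 250, F = 69, f = 24, h = 25.
Median ≈ 250 + ((86.5 − 69) / 24) × 25 = 268.2292

268.229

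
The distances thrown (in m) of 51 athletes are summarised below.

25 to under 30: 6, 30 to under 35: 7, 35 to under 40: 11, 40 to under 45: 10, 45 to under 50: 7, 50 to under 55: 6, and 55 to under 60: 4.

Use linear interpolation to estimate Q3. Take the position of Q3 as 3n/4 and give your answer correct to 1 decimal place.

Cumulative frequencies: 6, 13, 24, 34, 41, 47, 51
n = 51; position = 3n/4 = 38.25.
This falls in the class 45 to under 50: L = 45, F = 34, f = 7, h = 5.
Upper quartile ≈ 45 + ((38.25 − 34) / 7) × 5 = 48.0357

48.0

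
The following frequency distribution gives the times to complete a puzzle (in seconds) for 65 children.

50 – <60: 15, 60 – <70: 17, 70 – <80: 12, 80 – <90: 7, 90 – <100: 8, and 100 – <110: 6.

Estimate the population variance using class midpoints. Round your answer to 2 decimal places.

260.69

Midpoints: 55, 65, 75, 85, 95, 105
n = 65, Σfm = 4815, mean = 74.0769
Σfm² = 373625
Σf(m − x̄)² = Σfm² − (Σfm)²/n = 373625 − 4815²/65 = 16944.6154
Population variance = 16944.6154 / 65 = 260.6864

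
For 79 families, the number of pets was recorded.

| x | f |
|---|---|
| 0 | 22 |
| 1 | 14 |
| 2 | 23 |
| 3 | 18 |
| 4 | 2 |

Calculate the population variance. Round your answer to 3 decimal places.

Values: 0, 1, 2, 3, 4
n = 79, Σfx = 122, mean = 1.5443
Σfx² = 300
Σf(x − x̄)² = Σfx² − (Σfx)²/n = 300 − 122²/79 = 111.5949
Population variance = 111.5949 / 79 = 1.4126

1.413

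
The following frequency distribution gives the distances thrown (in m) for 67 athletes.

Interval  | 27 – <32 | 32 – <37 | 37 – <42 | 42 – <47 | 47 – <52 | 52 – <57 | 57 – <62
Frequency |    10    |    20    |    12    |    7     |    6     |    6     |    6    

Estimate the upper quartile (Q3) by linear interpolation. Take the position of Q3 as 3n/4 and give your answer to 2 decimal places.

48.04

Cumulative frequencies: 10, 30, 42, 49, 55, 61, 67
n = 67; position = 3n/4 = 50.25.
This falls in the class 47 – <52: L = 47, F = 49, f = 6, h = 5.
Upper quartile ≈ 47 + ((50.25 − 49) / 6) × 5 = 48.0417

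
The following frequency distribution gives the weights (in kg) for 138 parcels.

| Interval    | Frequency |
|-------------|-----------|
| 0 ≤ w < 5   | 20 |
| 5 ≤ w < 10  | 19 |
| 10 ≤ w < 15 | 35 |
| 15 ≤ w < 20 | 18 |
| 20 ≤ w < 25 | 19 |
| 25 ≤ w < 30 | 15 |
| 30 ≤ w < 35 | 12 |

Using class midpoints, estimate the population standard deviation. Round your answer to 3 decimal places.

9.142

Midpoints: 2.5, 7.5, 12.5, 17.5, 22.5, 27.5, 32.5
n = 138, Σfm = 2175, mean = 15.7609
Σfm² = 45812.5
Σf(m − x̄)² = Σfm² − (Σfm)²/n = 45812.5 − 2175²/138 = 11532.6087
Population variance = 11532.6087 / 138 = 83.5696
Standard deviation = √83.5696 = 9.1416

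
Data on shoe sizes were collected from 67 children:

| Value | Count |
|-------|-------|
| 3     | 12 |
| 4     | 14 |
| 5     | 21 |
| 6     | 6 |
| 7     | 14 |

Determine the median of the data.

5

Cumulative frequencies: 12, 26, 47, 53, 67
n = 67, so the median is the value in position (n+1)/2 = 34.
Position 34 falls at value 5.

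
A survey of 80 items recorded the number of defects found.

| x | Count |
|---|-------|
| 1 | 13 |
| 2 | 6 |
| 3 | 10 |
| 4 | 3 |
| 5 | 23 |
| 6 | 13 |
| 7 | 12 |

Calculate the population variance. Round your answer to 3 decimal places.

Values: 1, 2, 3, 4, 5, 6, 7
n = 80, Σfx = 344, mean = 4.3000
Σfx² = 1806
Σf(x − x̄)² = Σfx² − (Σfx)²/n = 1806 − 344²/80 = 326.8000
Population variance = 326.8000 / 80 = 4.0850

4.085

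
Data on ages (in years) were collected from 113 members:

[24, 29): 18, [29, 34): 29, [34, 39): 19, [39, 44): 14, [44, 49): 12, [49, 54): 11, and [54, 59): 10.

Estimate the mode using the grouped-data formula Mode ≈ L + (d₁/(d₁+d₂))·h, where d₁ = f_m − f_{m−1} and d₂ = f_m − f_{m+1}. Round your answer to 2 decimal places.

31.62

Modal class: [29, 34) (highest frequency 29).
d₁ = 29 − 18 = 11, d₂ = 29 − 19 = 10
Mode ≈ 29 + (11/(11+10)) × 5 = 29 + 2.6190 = 31.6190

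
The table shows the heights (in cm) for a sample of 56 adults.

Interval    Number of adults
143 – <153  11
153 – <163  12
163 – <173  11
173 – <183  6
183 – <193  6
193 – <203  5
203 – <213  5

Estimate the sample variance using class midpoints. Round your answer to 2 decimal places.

Midpoints: 148, 158, 168, 178, 188, 198, 208
n = 56, Σfm = 9598, mean = 171.3929
Σfm² = 1665484
Σf(m − x̄)² = Σfm² − (Σfm)²/n = 1665484 − 9598²/56 = 20455.3571
Sample variance = 20455.3571 / 55 = 371.9156

371.92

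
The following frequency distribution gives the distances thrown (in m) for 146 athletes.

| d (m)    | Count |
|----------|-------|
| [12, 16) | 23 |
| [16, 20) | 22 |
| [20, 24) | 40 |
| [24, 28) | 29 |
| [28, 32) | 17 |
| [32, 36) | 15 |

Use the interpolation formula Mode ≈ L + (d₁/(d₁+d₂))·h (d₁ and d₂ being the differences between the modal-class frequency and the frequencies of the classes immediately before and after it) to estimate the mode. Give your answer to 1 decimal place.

22.5

Modal class: [20, 24) (highest frequency 40).
d₁ = 40 − 22 = 18, d₂ = 40 − 29 = 11
Mode ≈ 20 + (18/(18+11)) × 4 = 20 + 2.4828 = 22.4828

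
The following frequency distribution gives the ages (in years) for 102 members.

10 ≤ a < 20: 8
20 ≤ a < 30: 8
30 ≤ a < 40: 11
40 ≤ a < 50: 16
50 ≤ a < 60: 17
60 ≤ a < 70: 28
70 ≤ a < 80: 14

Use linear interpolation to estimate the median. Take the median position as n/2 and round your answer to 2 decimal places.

54.71

Cumulative frequencies: 8, 16, 27, 43, 60, 88, 102
n = 102; position = n/2 = 51.
This falls in the class 50 ≤ a < 60: L = 50, F = 43, f = 17, h = 10.
Median ≈ 50 + ((51 − 43) / 17) × 10 = 54.7059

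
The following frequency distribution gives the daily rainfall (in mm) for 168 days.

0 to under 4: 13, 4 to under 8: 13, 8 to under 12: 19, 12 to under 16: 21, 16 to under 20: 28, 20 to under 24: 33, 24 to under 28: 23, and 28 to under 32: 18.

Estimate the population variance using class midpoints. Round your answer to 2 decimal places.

67.36

Midpoints: 2, 6, 10, 14, 18, 22, 26, 30
n = 168, Σfm = 2956, mean = 17.5952
Σfm² = 63328
Σf(m − x̄)² = Σfm² − (Σfm)²/n = 63328 − 2956²/168 = 11316.4762
Population variance = 11316.4762 / 168 = 67.3600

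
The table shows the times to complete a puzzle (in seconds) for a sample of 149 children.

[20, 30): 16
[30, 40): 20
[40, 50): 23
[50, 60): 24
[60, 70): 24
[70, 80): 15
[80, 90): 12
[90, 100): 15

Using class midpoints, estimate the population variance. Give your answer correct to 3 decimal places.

448.854

Midpoints: 25, 35, 45, 55, 65, 75, 85, 95
n = 149, Σfm = 8585, mean = 57.6174
Σfm² = 561525
Σf(m − x̄)² = Σfm² − (Σfm)²/n = 561525 − 8585²/149 = 66879.1946
Population variance = 66879.1946 / 149 = 448.8537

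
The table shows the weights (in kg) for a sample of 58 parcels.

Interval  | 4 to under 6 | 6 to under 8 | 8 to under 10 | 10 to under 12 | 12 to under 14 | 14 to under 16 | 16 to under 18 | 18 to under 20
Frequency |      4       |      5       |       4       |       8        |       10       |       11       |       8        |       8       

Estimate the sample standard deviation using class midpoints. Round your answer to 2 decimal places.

4.17

Midpoints: 5, 7, 9, 11, 13, 15, 17, 19
n = 58, Σfm = 762, mean = 13.1379
Σfm² = 11002
Σf(m − x̄)² = Σfm² − (Σfm)²/n = 11002 − 762²/58 = 990.8966
Sample variance = 990.8966 / 57 = 17.3842
Standard deviation = √17.3842 = 4.1694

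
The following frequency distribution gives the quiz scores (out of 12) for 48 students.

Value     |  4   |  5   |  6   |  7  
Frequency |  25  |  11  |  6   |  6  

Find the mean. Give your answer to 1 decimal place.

Values: 4, 5, 6, 7
Σfx = 25×4 + 11×5 + 6×6 + 6×7 = 233
n = Σf = 48
Mean = 233 / 48 = 4.8542

4.9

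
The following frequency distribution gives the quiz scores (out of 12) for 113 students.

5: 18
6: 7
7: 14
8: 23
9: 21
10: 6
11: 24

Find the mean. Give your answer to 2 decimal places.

Values: 5, 6, 7, 8, 9, 10, 11
Σfx = 18×5 + 7×6 + 14×7 + 23×8 + 21×9 + 6×10 + 24×11 = 927
n = Σf = 113
Mean = 927 / 113 = 8.2035

8.20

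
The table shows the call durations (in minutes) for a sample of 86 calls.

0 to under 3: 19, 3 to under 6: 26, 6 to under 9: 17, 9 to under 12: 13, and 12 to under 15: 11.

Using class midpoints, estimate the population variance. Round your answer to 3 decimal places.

Midpoints: 1.5, 4.5, 7.5, 10.5, 13.5
n = 86, Σfm = 558, mean = 6.4884
Σfm² = 4963.5
Σf(m − x̄)² = Σfm² − (Σfm)²/n = 4963.5 − 558²/86 = 1342.9884
Population variance = 1342.9884 / 86 = 15.6161

15.616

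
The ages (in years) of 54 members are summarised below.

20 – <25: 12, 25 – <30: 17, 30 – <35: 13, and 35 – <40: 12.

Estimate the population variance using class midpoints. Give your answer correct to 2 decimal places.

28.44

Midpoints: 22.5, 27.5, 32.5, 37.5
n = 54, Σfm = 1610, mean = 29.8148
Σfm² = 49537.5
Σf(m − x̄)² = Σfm² − (Σfm)²/n = 49537.5 − 1610²/54 = 1535.6481
Population variance = 1535.6481 / 54 = 28.4379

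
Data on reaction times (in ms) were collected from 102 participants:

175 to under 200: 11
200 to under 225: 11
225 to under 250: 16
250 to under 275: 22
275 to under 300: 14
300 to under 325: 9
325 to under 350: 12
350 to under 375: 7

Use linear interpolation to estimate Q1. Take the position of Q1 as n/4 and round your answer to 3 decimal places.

Cumulative frequencies: 11, 22, 38, 60, 74, 83, 95, 102
n = 102; position = n/4 = 25.5.
This falls in the class 225 to under 250: L = 225, F = 22, f = 16, h = 25.
Lower quartile ≈ 225 + ((25.5 − 22) / 16) × 25 = 230.4688

230.469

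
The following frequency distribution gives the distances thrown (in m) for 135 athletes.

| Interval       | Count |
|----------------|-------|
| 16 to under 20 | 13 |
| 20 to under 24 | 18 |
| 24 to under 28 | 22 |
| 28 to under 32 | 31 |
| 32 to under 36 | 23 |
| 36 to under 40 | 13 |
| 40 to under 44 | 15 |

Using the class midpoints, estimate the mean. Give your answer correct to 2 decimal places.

29.91

Midpoints: 18, 22, 26, 30, 34, 38, 42
Σfm = 13×18 + 18×22 + 22×26 + 31×30 + 23×34 + 13×38 + 15×42 = 4038
n = Σf = 135
Mean = 4038 / 135 = 29.9111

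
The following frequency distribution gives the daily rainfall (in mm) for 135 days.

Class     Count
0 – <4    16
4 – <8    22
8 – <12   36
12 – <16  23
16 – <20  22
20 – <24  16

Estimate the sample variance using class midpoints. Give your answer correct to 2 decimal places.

Midpoints: 2, 6, 10, 14, 18, 22
n = 135, Σfm = 1594, mean = 11.8074
Σfm² = 23836
Σf(m − x̄)² = Σfm² − (Σfm)²/n = 23836 − 1594²/135 = 5014.9926
Sample variance = 5014.9926 / 134 = 37.4253

37.43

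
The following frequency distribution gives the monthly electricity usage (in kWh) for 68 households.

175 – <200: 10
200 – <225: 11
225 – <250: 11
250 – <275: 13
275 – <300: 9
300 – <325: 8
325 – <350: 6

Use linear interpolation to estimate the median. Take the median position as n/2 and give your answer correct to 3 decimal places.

253.846

Cumulative frequencies: 10, 21, 32, 45, 54, 62, 68
n = 68; position = n/2 = 34.
This falls in the class 250 – <275: L = 250, F = 32, f = 13, h = 25.
Median ≈ 250 + ((34 − 32) / 13) × 25 = 253.8462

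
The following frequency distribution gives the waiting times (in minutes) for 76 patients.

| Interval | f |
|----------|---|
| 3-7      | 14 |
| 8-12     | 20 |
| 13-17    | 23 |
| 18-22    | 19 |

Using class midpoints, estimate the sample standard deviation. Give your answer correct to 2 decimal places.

Midpoints: 5, 10, 15, 20
n = 76, Σfm = 995, mean = 13.0921
Σfm² = 15125
Σf(m − x̄)² = Σfm² − (Σfm)²/n = 15125 − 995²/76 = 2098.3553
Sample variance = 2098.3553 / 75 = 27.9781
Standard deviation = √27.9781 = 5.2894

5.29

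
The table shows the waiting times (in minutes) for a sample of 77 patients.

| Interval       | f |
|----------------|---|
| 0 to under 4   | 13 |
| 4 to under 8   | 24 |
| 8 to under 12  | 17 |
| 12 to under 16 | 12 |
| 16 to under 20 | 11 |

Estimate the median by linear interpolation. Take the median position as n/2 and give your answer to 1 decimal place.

8.4

Cumulative frequencies: 13, 37, 54, 66, 77
n = 77; position = n/2 = 38.5.
This falls in the class 8 to under 12: L = 8, F = 37, f = 17, h = 4.
Median ≈ 8 + ((38.5 − 37) / 17) × 4 = 8.3529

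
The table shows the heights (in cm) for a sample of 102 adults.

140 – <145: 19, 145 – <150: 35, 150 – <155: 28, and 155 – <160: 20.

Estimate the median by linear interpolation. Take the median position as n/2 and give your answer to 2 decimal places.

Cumulative frequencies: 19, 54, 82, 102
n = 102; position = n/2 = 51.
This falls in the class 145 – <150: L = 145, F = 19, f = 35, h = 5.
Median ≈ 145 + ((51 − 19) / 35) × 5 = 149.5714

149.57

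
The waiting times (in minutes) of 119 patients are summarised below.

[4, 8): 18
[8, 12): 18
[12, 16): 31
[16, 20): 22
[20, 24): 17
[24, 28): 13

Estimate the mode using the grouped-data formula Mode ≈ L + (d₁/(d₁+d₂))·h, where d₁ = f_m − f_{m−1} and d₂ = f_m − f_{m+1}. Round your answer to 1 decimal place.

14.4

Modal class: [12, 16) (highest frequency 31).
d₁ = 31 − 18 = 13, d₂ = 31 − 22 = 9
Mode ≈ 12 + (13/(13+9)) × 4 = 12 + 2.3636 = 14.3636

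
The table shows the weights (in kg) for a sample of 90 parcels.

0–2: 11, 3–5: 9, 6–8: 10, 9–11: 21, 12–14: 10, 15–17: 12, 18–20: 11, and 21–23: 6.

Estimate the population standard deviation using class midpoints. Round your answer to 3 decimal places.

6.229

Midpoints: 1, 4, 7, 10, 13, 16, 19, 22
n = 90, Σfm = 990, mean = 11.0000
Σfm² = 14382
Σf(m − x̄)² = Σfm² − (Σfm)²/n = 14382 − 990²/90 = 3492.0000
Population variance = 3492.0000 / 90 = 38.8000
Standard deviation = √38.8000 = 6.2290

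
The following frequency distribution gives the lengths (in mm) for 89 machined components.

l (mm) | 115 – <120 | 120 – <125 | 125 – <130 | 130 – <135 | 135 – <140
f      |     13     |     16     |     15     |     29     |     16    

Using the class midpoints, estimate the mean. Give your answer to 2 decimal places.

128.57

Midpoints: 117.5, 122.5, 127.5, 132.5, 137.5
Σfm = 13×117.5 + 16×122.5 + 15×127.5 + 29×132.5 + 16×137.5 = 11442.5
n = Σf = 89
Mean = 11442.5 / 89 = 128.5674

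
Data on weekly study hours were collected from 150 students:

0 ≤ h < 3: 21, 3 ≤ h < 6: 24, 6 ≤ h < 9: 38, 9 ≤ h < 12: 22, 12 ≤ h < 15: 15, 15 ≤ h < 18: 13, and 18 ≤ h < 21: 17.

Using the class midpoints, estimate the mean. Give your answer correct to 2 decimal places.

Midpoints: 1.5, 4.5, 7.5, 10.5, 13.5, 16.5, 19.5
Σfm = 21×1.5 + 24×4.5 + 38×7.5 + 22×10.5 + 15×13.5 + 13×16.5 + 17×19.5 = 1404
n = Σf = 150
Mean = 1404 / 150 = 9.3600

9.36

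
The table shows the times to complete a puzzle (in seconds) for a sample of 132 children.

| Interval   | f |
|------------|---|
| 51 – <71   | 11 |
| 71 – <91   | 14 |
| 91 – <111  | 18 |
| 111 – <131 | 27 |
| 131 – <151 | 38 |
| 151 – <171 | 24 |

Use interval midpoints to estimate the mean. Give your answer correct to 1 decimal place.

Midpoints: 61, 81, 101, 121, 141, 161
Σfm = 11×61 + 14×81 + 18×101 + 27×121 + 38×141 + 24×161 = 16112
n = Σf = 132
Mean = 16112 / 132 = 122.0606

122.1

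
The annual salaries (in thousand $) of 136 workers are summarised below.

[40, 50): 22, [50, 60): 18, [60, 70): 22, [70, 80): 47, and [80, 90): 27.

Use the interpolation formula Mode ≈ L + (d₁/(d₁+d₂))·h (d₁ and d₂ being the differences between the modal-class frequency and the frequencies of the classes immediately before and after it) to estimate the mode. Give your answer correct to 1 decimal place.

75.6

Modal class: [70, 80) (highest frequency 47).
d₁ = 47 − 22 = 25, d₂ = 47 − 27 = 20
Mode ≈ 70 + (25/(25+20)) × 10 = 70 + 5.5556 = 75.5556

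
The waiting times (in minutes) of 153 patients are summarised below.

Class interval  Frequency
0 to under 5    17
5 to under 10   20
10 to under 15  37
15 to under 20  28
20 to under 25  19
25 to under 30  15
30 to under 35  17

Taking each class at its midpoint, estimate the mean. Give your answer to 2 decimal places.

16.58

Midpoints: 2.5, 7.5, 12.5, 17.5, 22.5, 27.5, 32.5
Σfm = 17×2.5 + 20×7.5 + 37×12.5 + 28×17.5 + 19×22.5 + 15×27.5 + 17×32.5 = 2537.5
n = Σf = 153
Mean = 2537.5 / 153 = 16.5850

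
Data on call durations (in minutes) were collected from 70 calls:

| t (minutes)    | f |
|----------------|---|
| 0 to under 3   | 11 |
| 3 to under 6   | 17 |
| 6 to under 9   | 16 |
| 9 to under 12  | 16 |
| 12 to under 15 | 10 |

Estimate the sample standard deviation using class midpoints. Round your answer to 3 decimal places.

3.904

Midpoints: 1.5, 4.5, 7.5, 10.5, 13.5
n = 70, Σfm = 516, mean = 7.3714
Σfm² = 4855.5
Σf(m − x̄)² = Σfm² − (Σfm)²/n = 4855.5 − 516²/70 = 1051.8429
Sample variance = 1051.8429 / 69 = 15.2441
Standard deviation = √15.2441 = 3.9044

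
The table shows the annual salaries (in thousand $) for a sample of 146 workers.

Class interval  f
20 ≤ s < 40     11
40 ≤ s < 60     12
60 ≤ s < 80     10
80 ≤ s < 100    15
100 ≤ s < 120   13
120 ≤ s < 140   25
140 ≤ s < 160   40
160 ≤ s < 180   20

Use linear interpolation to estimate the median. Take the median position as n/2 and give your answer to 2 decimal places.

Cumulative frequencies: 11, 23, 33, 48, 61, 86, 126, 146
n = 146; position = n/2 = 73.
This falls in the class 120 ≤ s < 140: L = 120, F = 61, f = 25, h = 20.
Median ≈ 120 + ((73 − 61) / 25) × 20 = 129.6000

129.60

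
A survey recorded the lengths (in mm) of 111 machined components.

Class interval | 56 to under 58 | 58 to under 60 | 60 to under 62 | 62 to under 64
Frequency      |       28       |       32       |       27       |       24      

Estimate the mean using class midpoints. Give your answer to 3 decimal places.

Midpoints: 57, 59, 61, 63
Σfm = 28×57 + 32×59 + 27×61 + 24×63 = 6643
n = Σf = 111
Mean = 6643 / 111 = 59.8468

59.847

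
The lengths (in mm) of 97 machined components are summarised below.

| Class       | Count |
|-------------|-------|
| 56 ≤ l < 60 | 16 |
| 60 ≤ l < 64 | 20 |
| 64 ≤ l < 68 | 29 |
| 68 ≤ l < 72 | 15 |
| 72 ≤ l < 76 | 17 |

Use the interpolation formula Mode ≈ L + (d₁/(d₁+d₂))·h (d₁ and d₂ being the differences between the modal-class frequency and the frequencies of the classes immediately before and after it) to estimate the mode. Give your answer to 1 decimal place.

65.6

Modal class: 64 ≤ l < 68 (highest frequency 29).
d₁ = 29 − 20 = 9, d₂ = 29 − 15 = 14
Mode ≈ 64 + (9/(9+14)) × 4 = 64 + 1.5652 = 65.5652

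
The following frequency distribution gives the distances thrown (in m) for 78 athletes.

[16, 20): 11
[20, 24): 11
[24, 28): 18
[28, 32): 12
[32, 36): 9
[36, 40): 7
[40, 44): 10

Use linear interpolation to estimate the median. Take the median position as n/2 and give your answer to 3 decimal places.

Cumulative frequencies: 11, 22, 40, 52, 61, 68, 78
n = 78; position = n/2 = 39.
This falls in the class [24, 28): L = 24, F = 22, f = 18, h = 4.
Median ≈ 24 + ((39 − 22) / 18) × 4 = 27.7778

27.778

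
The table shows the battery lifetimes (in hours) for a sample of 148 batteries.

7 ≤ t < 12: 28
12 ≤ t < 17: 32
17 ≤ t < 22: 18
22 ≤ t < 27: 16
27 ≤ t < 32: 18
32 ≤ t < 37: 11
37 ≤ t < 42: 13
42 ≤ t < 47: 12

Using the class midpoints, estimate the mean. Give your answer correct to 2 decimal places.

23.18

Midpoints: 9.5, 14.5, 19.5, 24.5, 29.5, 34.5, 39.5, 44.5
Σfm = 28×9.5 + 32×14.5 + 18×19.5 + 16×24.5 + 18×29.5 + 11×34.5 + 13×39.5 + 12×44.5 = 3431
n = Σf = 148
Mean = 3431 / 148 = 23.1824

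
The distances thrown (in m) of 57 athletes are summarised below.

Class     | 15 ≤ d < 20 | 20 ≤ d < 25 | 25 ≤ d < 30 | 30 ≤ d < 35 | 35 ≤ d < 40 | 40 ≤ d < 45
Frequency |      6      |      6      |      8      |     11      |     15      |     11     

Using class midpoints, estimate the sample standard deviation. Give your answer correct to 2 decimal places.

Midpoints: 17.5, 22.5, 27.5, 32.5, 37.5, 42.5
n = 57, Σfm = 1847.5, mean = 32.4123
Σfm² = 63506.25
Σf(m − x̄)² = Σfm² − (Σfm)²/n = 63506.25 − 1847.5²/57 = 3624.5614
Sample variance = 3624.5614 / 56 = 64.7243
Standard deviation = √64.7243 = 8.0451

8.05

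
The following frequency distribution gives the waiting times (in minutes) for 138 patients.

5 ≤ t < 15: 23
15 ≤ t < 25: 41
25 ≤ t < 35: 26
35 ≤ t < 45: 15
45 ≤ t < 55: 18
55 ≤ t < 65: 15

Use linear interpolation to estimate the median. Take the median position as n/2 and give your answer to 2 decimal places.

Cumulative frequencies: 23, 64, 90, 105, 123, 138
n = 138; position = n/2 = 69.
This falls in the class 25 ≤ t < 35: L = 25, F = 64, f = 26, h = 10.
Median ≈ 25 + ((69 − 64) / 26) × 10 = 26.9231

26.92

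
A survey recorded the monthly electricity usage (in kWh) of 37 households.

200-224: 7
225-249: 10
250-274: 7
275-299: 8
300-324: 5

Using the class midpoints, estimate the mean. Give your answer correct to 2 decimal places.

257.95

Midpoints: 212, 237, 262, 287, 312
Σfm = 7×212 + 10×237 + 7×262 + 8×287 + 5×312 = 9544
n = Σf = 37
Mean = 9544 / 37 = 257.9459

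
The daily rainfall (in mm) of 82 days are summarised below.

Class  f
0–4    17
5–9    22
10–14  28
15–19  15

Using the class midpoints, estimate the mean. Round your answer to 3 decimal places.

9.500

Midpoints: 2, 7, 12, 17
Σfm = 17×2 + 22×7 + 28×12 + 15×17 = 779
n = Σf = 82
Mean = 779 / 82 = 9.5000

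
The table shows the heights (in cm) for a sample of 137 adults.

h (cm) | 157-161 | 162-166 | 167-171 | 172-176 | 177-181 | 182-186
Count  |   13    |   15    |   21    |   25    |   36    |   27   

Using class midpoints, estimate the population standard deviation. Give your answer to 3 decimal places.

7.900

Midpoints: 159, 164, 169, 174, 179, 184
n = 137, Σfm = 23838, mean = 174.0000
Σfm² = 4156362
Σf(m − x̄)² = Σfm² − (Σfm)²/n = 4156362 − 23838²/137 = 8550.0000
Population variance = 8550.0000 / 137 = 62.4088
Standard deviation = √62.4088 = 7.8999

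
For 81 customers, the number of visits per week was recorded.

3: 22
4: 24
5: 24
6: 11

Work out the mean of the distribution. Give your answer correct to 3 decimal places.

Values: 3, 4, 5, 6
Σfx = 22×3 + 24×4 + 24×5 + 11×6 = 348
n = Σf = 81
Mean = 348 / 81 = 4.2963

4.296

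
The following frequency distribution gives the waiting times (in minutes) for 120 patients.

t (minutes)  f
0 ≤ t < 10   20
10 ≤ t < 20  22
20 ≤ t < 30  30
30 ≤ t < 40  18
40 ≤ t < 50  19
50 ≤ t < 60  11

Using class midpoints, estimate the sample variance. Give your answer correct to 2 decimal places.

242.79

Midpoints: 5, 15, 25, 35, 45, 55
n = 120, Σfm = 3270, mean = 27.2500
Σfm² = 118000
Σf(m − x̄)² = Σfm² − (Σfm)²/n = 118000 − 3270²/120 = 28892.5000
Sample variance = 28892.5000 / 119 = 242.7941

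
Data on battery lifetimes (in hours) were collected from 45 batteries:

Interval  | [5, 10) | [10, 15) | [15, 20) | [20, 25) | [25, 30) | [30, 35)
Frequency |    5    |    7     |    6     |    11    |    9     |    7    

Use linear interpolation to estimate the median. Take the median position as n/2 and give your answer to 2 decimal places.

22.05

Cumulative frequencies: 5, 12, 18, 29, 38, 45
n = 45; position = n/2 = 22.5.
This falls in the class [20, 25): L = 20, F = 18, f = 11, h = 5.
Median ≈ 20 + ((22.5 − 18) / 11) × 5 = 22.0455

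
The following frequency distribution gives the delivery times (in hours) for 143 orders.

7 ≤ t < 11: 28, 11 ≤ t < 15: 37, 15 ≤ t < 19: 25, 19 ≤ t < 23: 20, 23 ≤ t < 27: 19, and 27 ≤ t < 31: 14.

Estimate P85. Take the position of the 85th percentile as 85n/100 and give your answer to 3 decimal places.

25.432

Cumulative frequencies: 28, 65, 90, 110, 129, 143
n = 143; position = 85n/100 = 121.55.
This falls in the class 23 ≤ t < 27: L = 23, F = 110, f = 19, h = 4.
85th percentile ≈ 23 + ((121.55 − 110) / 19) × 4 = 25.4316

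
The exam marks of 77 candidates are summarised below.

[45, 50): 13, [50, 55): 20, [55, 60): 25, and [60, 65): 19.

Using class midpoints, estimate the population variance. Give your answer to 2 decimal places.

Midpoints: 47.5, 52.5, 57.5, 62.5
n = 77, Σfm = 4292.5, mean = 55.7468
Σfm² = 241331.25
Σf(m − x̄)² = Σfm² − (Σfm)²/n = 241331.25 − 4292.5²/77 = 2038.3117
Population variance = 2038.3117 / 77 = 26.4716

26.47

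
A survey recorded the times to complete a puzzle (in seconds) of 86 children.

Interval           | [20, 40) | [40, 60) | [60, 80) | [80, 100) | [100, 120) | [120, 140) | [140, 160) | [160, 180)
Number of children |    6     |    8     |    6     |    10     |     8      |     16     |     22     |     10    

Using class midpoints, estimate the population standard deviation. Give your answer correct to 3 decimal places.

Midpoints: 30, 50, 70, 90, 110, 130, 150, 170
n = 86, Σfm = 9860, mean = 114.6512
Σfm² = 1287000
Σf(m − x̄)² = Σfm² − (Σfm)²/n = 1287000 − 9860²/86 = 156539.5349
Population variance = 156539.5349 / 86 = 1820.2271
Standard deviation = √1820.2271 = 42.6641

42.664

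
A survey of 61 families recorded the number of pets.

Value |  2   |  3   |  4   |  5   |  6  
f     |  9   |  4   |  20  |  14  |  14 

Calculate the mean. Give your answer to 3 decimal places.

4.328

Values: 2, 3, 4, 5, 6
Σfx = 9×2 + 4×3 + 20×4 + 14×5 + 14×6 = 264
n = Σf = 61
Mean = 264 / 61 = 4.3279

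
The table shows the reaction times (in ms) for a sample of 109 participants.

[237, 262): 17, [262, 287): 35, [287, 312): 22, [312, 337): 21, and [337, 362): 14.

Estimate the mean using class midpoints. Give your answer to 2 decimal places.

294.91

Midpoints: 249.5, 274.5, 299.5, 324.5, 349.5
Σfm = 17×249.5 + 35×274.5 + 22×299.5 + 21×324.5 + 14×349.5 = 32145.5
n = Σf = 109
Mean = 32145.5 / 109 = 294.9128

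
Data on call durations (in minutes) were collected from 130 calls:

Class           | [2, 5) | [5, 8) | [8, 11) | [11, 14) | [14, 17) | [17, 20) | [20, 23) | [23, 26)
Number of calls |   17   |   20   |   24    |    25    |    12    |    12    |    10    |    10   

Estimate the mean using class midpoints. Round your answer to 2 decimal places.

Midpoints: 3.5, 6.5, 9.5, 12.5, 15.5, 18.5, 21.5, 24.5
Σfm = 17×3.5 + 20×6.5 + 24×9.5 + 25×12.5 + 12×15.5 + 12×18.5 + 10×21.5 + 10×24.5 = 1598
n = Σf = 130
Mean = 1598 / 130 = 12.2923

12.29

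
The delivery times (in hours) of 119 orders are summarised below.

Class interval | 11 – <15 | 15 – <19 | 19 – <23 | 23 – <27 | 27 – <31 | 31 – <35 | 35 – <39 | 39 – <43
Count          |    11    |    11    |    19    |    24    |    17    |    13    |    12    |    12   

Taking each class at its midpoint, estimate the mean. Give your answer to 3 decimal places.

26.782

Midpoints: 13, 17, 21, 25, 29, 33, 37, 41
Σfm = 11×13 + 11×17 + 19×21 + 24×25 + 17×29 + 13×33 + 12×37 + 12×41 = 3187
n = Σf = 119
Mean = 3187 / 119 = 26.7815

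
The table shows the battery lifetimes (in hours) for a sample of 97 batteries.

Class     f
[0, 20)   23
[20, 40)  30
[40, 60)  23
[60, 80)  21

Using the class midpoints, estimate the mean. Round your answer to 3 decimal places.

Midpoints: 10, 30, 50, 70
Σfm = 23×10 + 30×30 + 23×50 + 21×70 = 3750
n = Σf = 97
Mean = 3750 / 97 = 38.6598

38.660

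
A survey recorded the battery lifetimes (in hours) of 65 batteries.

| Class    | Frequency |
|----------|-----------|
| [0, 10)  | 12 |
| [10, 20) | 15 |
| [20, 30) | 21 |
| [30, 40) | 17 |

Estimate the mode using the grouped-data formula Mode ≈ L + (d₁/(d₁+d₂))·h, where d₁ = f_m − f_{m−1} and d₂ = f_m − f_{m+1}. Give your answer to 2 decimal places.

Modal class: [20, 30) (highest frequency 21).
d₁ = 21 − 15 = 6, d₂ = 21 − 17 = 4
Mode ≈ 20 + (6/(6+4)) × 10 = 20 + 6.0000 = 26.0000

26.00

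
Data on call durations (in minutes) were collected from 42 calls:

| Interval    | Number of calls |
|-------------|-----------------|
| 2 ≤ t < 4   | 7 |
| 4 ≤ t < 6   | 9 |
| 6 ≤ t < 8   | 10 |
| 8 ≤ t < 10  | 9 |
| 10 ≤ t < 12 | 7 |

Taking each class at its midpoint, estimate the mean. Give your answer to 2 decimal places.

Midpoints: 3, 5, 7, 9, 11
Σfm = 7×3 + 9×5 + 10×7 + 9×9 + 7×11 = 294
n = Σf = 42
Mean = 294 / 42 = 7.0000

7.00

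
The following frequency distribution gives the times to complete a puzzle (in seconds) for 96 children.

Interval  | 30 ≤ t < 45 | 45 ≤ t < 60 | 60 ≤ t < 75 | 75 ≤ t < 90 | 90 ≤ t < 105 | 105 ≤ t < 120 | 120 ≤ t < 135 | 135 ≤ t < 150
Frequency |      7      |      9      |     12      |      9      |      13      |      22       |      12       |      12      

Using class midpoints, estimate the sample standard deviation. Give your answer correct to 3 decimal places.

Midpoints: 37.5, 52.5, 67.5, 82.5, 97.5, 112.5, 127.5, 142.5
n = 96, Σfm = 9270, mean = 96.5625
Σfm² = 991350
Σf(m − x̄)² = Σfm² − (Σfm)²/n = 991350 − 9270²/96 = 96215.6250
Sample variance = 96215.6250 / 95 = 1012.7961
Standard deviation = √1012.7961 = 31.8245

31.824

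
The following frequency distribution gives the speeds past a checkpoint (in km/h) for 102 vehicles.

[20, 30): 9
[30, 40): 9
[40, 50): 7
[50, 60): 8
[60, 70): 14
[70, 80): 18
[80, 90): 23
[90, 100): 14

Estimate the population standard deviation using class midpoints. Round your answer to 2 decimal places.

21.98

Midpoints: 25, 35, 45, 55, 65, 75, 85, 95
n = 102, Σfm = 6840, mean = 67.0588
Σfm² = 507950
Σf(m − x̄)² = Σfm² − (Σfm)²/n = 507950 − 6840²/102 = 49267.6471
Population variance = 49267.6471 / 102 = 483.0161
Standard deviation = √483.0161 = 21.9776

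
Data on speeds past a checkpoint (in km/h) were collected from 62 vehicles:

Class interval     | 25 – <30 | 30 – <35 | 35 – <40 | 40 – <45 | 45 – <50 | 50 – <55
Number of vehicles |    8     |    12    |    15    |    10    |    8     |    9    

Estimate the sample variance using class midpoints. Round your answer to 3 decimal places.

64.311

Midpoints: 27.5, 32.5, 37.5, 42.5, 47.5, 52.5
n = 62, Σfm = 2450, mean = 39.5161
Σfm² = 100737.5
Σf(m − x̄)² = Σfm² − (Σfm)²/n = 100737.5 − 2450²/62 = 3922.9839
Sample variance = 3922.9839 / 61 = 64.3112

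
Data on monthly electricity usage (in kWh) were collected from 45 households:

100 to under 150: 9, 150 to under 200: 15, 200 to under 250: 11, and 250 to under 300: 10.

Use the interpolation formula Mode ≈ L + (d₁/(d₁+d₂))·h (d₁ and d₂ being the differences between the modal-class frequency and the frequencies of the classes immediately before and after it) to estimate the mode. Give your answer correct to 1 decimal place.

180.0

Modal class: 150 to under 200 (highest frequency 15).
d₁ = 15 − 9 = 6, d₂ = 15 − 11 = 4
Mode ≈ 150 + (6/(6+4)) × 50 = 150 + 30.0000 = 180.0000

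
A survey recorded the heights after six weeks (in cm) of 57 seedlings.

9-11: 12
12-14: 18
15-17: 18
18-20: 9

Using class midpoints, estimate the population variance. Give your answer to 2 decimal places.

8.83

Midpoints: 10, 13, 16, 19
n = 57, Σfm = 813, mean = 14.2632
Σfm² = 12099
Σf(m − x̄)² = Σfm² − (Σfm)²/n = 12099 − 813²/57 = 503.0526
Population variance = 503.0526 / 57 = 8.8255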